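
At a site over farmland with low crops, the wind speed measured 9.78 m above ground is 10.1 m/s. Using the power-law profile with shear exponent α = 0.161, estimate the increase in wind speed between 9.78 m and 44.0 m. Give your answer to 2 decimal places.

Power law: V₂ = V₁ · (z₂/z₁)^α = 10.1 × (4.4990)^0.161 = 12.8669 m/s
ΔV = 12.8669 − 10.1 = 2.7669 m/s

2.77 m/s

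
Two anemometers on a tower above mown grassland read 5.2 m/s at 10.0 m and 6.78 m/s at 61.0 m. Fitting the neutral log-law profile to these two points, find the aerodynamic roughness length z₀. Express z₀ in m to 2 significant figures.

Log law: V(z) ∝ ln(z/z₀). With r = V₁/V₂ = 5.2/6.78 = 0.76696,
r · ln(z₂/z₀) = ln(z₁/z₀) ⇒ ln z₀ = (ln z₁ − r·ln z₂)/(1 − r)
ln z₀ = (2.30259 − 0.76696×4.11087) / 0.23304 = -3.6487
z₀ = exp(-3.6487) = 0.02602 m

z₀ ≈ 0.026 m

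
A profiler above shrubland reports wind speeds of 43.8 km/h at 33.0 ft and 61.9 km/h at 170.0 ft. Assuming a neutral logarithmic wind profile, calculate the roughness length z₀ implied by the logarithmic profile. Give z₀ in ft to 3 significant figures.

Log law: V(z) ∝ ln(z/z₀). With r = V₁/V₂ = 43.8/61.9 = 0.70759,
r · ln(z₂/z₀) = ln(z₁/z₀) ⇒ ln z₀ = (ln z₁ − r·ln z₂)/(1 − r)
ln z₀ = (3.49651 − 0.70759×5.13580) / 0.29241 = -0.4704
z₀ = exp(-0.4704) = 0.6248 ft

z₀ ≈ 0.625 ft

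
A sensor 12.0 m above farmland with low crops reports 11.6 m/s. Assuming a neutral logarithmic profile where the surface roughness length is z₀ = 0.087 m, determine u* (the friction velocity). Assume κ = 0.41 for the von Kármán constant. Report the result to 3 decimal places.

u* ≈ 0.965 m/s

Log law: V(z) = (u*/κ) · ln(z/z₀) ⇒ u* = κ · V / ln(z/z₀)
u* = 0.41 × 11.6 / ln(12.0/0.087) = 0.41 × 11.6 / 4.9268
   = 4.7560 / 4.9268 = 0.9653 m/s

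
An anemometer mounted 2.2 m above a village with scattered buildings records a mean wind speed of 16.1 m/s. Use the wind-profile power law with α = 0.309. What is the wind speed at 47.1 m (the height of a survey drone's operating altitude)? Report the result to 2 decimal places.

Power-law profile: V₂ = V₁ · (z₂/z₁)^α
V₂ = 16.1 × (47.1/2.2)^0.309 = 16.1 × (21.4091)^0.309
    = 16.1 × 2.5772 = 41.4936 m/s

41.49 m/s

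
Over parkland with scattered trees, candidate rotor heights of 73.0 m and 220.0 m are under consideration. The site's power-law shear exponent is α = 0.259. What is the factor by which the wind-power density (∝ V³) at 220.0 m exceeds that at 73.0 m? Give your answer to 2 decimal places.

2.36

Speed ratio: V_B/V_A = (z_B/z_A)^α = (220.0/73.0)^0.259 = (3.0137)^0.259 = 1.33072
Power-density ratio: P_B/P_A = (V_B/V_A)³ = (1.33072)³ = 2.35646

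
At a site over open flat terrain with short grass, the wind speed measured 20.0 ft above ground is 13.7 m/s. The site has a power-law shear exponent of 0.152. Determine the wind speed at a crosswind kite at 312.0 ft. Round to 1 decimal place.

20.8 m/s

Power-law profile: V₂ = V₁ · (z₂/z₁)^α
V₂ = 13.7 × (312.0/20.0)^0.152 = 13.7 × (15.6000)^0.152
    = 13.7 × 1.5183 = 20.8006 m/s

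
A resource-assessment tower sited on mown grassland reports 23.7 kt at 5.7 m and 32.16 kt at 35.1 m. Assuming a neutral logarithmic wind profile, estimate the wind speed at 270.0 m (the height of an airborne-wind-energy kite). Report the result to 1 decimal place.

41.7 kt

Log law: V ∝ ln(z/z₀). From the pair, with r = V₁/V₂ = 0.73694,
ln z₀ = (ln z₁ − r·ln z₂)/(1 − r) = (1.7405 − 0.73694×3.5582)/0.26306 = -3.3518 → z₀ = 0.03502 m
V₃ = V₁ · ln(z₃/z₀)/ln(z₁/z₀) = 23.7 × 8.9502/5.0922 = 41.6555 kt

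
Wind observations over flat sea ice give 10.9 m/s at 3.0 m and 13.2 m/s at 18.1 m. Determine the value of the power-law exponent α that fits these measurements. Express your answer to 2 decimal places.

Power law: V₂/V₁ = (z₂/z₁)^α ⇒ α = ln(V₂/V₁) / ln(z₂/z₁)
α = ln(13.2/10.9) / ln(18.1/3.0) = ln(1.2110) / ln(6.0333)
  = 0.19145 / 1.79730 = 0.10652

α ≈ 0.11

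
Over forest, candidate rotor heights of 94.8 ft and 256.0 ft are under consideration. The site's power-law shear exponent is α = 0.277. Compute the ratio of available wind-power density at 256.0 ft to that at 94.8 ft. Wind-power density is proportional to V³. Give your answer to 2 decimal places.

2.28

Speed ratio: V_B/V_A = (z_B/z_A)^α = (256.0/94.8)^0.277 = (2.7004)^0.277 = 1.31676
Power-density ratio: P_B/P_A = (V_B/V_A)³ = (1.31676)³ = 2.28307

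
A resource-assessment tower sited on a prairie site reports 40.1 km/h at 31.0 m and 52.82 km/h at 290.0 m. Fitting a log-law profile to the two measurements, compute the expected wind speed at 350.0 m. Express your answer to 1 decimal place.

53.9 km/h

Log law: V ∝ ln(z/z₀). From the pair, with r = V₁/V₂ = 0.75918,
ln z₀ = (ln z₁ − r·ln z₂)/(1 − r) = (3.4340 − 0.75918×5.6699)/0.24082 = -3.6147 → z₀ = 0.02692 m
V₃ = V₁ · ln(z₃/z₀)/ln(z₁/z₀) = 40.1 × 9.4726/7.0487 = 53.8898 km/h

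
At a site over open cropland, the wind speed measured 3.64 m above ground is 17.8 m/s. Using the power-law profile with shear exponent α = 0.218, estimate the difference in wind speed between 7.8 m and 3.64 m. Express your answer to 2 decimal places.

Power law: V₂ = V₁ · (z₂/z₁)^α = 17.8 × (2.1429)^0.218 = 21.0173 m/s
ΔV = 21.0173 − 17.8 = 3.2173 m/s

3.22 m/s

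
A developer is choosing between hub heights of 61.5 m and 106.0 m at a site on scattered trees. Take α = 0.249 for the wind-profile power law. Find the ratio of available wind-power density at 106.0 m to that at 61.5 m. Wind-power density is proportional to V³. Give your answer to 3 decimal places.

1.502

Speed ratio: V_B/V_A = (z_B/z_A)^α = (106.0/61.5)^0.249 = (1.7236)^0.249 = 1.14517
Power-density ratio: P_B/P_A = (V_B/V_A)³ = (1.14517)³ = 1.50181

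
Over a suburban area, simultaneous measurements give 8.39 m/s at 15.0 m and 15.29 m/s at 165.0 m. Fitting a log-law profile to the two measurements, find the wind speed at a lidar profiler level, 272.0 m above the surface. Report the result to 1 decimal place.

Log law: V ∝ ln(z/z₀). From the pair, with r = V₁/V₂ = 0.54872,
ln z₀ = (ln z₁ − r·ln z₂)/(1 − r) = (2.7081 − 0.54872×5.1059)/0.45128 = -0.2077 → z₀ = 0.8125 m
V₃ = V₁ · ln(z₃/z₀)/ln(z₁/z₀) = 8.39 × 5.8135/2.9157 = 16.7283 m/s

16.7 m/s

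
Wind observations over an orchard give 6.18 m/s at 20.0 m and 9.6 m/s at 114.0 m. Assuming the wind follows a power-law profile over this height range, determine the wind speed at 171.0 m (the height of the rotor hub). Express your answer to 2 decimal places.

10.64 m/s

First find α: α = ln(V₂/V₁)/ln(z₂/z₁) = ln(9.6/6.18)/ln(114.0/20.0) = 0.44044/1.74047 = 0.2531
Extrapolate from 114.0 m to 171.0 m: V₃ = 9.6 × (171.0/114.0)^0.2531 = 9.6 × 1.1081 = 10.6373 m/s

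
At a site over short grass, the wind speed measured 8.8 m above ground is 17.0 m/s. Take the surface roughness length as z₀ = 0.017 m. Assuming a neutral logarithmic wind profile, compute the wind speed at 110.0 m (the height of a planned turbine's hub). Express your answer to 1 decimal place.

23.9 m/s

Log law: V(z) ∝ ln(z/z₀), so V₂/V₁ = ln(z₂/z₀) / ln(z₁/z₀).
ln(110.0/0.017) = 8.7750, ln(8.8/0.017) = 6.2493
V₂ = 17.0 × 8.7750/6.2493 = 17.0 × 1.4042 = 23.8708 m/s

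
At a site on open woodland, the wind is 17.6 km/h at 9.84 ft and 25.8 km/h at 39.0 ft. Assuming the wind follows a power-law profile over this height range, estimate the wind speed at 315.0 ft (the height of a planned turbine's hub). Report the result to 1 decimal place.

46.1 km/h

First find α: α = ln(V₂/V₁)/ln(z₂/z₁) = ln(25.8/17.6)/ln(39.0/9.84) = 0.38248/1.37711 = 0.2777
Extrapolate from 39.0 ft to 315.0 ft: V₃ = 25.8 × (315.0/39.0)^0.2777 = 25.8 × 1.7864 = 46.0890 km/h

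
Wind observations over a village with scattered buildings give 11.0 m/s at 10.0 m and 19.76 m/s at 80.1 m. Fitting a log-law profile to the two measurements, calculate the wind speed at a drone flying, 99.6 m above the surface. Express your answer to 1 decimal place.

20.7 m/s

Log law: V ∝ ln(z/z₀). From the pair, with r = V₁/V₂ = 0.55668,
ln z₀ = (ln z₁ − r·ln z₂)/(1 − r) = (2.3026 − 0.55668×4.3833)/0.44332 = -0.3102 → z₀ = 0.7333 m
V₃ = V₁ · ln(z₃/z₀)/ln(z₁/z₀) = 11.0 × 4.9113/2.6127 = 20.6773 m/s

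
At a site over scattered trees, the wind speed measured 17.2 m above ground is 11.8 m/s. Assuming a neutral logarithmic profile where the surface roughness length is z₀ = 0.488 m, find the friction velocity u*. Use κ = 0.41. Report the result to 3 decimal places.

u* ≈ 1.358 m/s

Log law: V(z) = (u*/κ) · ln(z/z₀) ⇒ u* = κ · V / ln(z/z₀)
u* = 0.41 × 11.8 / ln(17.2/0.488) = 0.41 × 11.8 / 3.5623
   = 4.8380 / 3.5623 = 1.3581 m/s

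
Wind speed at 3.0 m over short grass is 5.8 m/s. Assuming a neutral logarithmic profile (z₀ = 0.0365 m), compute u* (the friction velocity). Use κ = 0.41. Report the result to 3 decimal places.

Log law: V(z) = (u*/κ) · ln(z/z₀) ⇒ u* = κ · V / ln(z/z₀)
u* = 0.41 × 5.8 / ln(3.0/0.0365) = 0.41 × 5.8 / 4.4091
   = 2.3780 / 4.4091 = 0.5393 m/s

u* ≈ 0.539 m/s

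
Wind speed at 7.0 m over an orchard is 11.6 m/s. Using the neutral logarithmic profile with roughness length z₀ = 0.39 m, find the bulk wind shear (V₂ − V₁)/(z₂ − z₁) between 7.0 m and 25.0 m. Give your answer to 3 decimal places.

Log law: V₂ = V₁ · ln(z₂/z₀)/ln(z₁/z₀) = 11.6 × 4.1605/2.8875 = 16.7139 m/s
ΔV/Δz = (16.7139 − 11.6)/(25.0 − 7.0) = 5.1139/18.0000 = 0.28410 m/s/m

0.284 m/s/m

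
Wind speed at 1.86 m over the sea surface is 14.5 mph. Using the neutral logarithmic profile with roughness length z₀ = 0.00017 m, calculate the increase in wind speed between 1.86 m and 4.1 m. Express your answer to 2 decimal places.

1.23 mph

Log law: V₂ = V₁ · ln(z₂/z₀)/ln(z₁/z₀) = 14.5 × 10.0907/9.3003 = 15.7323 mph
ΔV = 15.7323 − 14.5 = 1.2323 mph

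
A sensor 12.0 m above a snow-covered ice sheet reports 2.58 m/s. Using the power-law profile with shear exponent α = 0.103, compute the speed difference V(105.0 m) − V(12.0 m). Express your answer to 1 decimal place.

Power law: V₂ = V₁ · (z₂/z₁)^α = 2.58 × (8.7500)^0.103 = 3.2259 m/s
ΔV = 3.2259 − 2.58 = 0.6459 m/s

0.6 m/s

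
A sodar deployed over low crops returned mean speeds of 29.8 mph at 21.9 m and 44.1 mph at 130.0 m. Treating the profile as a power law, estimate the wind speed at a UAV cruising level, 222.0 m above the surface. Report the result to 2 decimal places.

First find α: α = ln(V₂/V₁)/ln(z₂/z₁) = ln(44.1/29.8)/ln(130.0/21.9) = 0.39195/1.78105 = 0.2201
Extrapolate from 130.0 m to 222.0 m: V₃ = 44.1 × (222.0/130.0)^0.2201 = 44.1 × 1.1250 = 49.6117 mph

49.61 mph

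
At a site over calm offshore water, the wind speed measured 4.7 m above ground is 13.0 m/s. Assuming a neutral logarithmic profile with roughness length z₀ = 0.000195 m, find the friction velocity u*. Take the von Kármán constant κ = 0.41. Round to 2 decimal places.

u* ≈ 0.53 m/s

Log law: V(z) = (u*/κ) · ln(z/z₀) ⇒ u* = κ · V / ln(z/z₀)
u* = 0.41 × 13.0 / ln(4.7/0.000195) = 0.41 × 13.0 / 10.0901
   = 5.3300 / 10.0901 = 0.5282 m/s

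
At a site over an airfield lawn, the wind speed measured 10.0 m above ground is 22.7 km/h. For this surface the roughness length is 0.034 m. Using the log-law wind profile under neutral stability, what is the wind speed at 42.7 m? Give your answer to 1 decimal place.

28.5 km/h

Log law: V(z) ∝ ln(z/z₀), so V₂/V₁ = ln(z₂/z₀) / ln(z₁/z₀).
ln(42.7/0.034) = 7.1356, ln(10.0/0.034) = 5.6840
V₂ = 22.7 × 7.1356/5.6840 = 22.7 × 1.2554 = 28.4973 km/h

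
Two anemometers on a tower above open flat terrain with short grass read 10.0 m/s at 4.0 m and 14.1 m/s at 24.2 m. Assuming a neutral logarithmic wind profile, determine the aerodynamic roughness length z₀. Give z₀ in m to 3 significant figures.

Log law: V(z) ∝ ln(z/z₀). With r = V₁/V₂ = 10.0/14.1 = 0.70922,
r · ln(z₂/z₀) = ln(z₁/z₀) ⇒ ln z₀ = (ln z₁ − r·ln z₂)/(1 − r)
ln z₀ = (1.38629 − 0.70922×3.18635) / 0.29078 = -3.0041
z₀ = exp(-3.0041) = 0.04958 m

z₀ ≈ 0.0496 m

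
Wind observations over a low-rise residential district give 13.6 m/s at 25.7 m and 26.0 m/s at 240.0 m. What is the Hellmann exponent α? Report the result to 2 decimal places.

Power law: V₂/V₁ = (z₂/z₁)^α ⇒ α = ln(V₂/V₁) / ln(z₂/z₁)
α = ln(26.0/13.6) / ln(240.0/25.7) = ln(1.9118) / ln(9.3385)
  = 0.64803 / 2.23415 = 0.29006

α ≈ 0.29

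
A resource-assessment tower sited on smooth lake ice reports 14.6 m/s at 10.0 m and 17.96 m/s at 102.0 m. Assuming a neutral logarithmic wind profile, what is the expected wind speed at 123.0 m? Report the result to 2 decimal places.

Log law: V ∝ ln(z/z₀). From the pair, with r = V₁/V₂ = 0.81292,
ln z₀ = (ln z₁ − r·ln z₂)/(1 − r) = (2.3026 − 0.81292×4.6250)/0.18708 = -7.7887 → z₀ = 0.0004144 m
V₃ = V₁ · ln(z₃/z₀)/ln(z₁/z₀) = 14.6 × 12.6009/10.0913 = 18.2309 m/s

18.23 m/s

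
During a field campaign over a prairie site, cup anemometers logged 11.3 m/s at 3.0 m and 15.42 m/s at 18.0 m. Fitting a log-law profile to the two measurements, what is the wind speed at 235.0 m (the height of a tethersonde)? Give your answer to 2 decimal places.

Log law: V ∝ ln(z/z₀). From the pair, with r = V₁/V₂ = 0.73281,
ln z₀ = (ln z₁ − r·ln z₂)/(1 − r) = (1.0986 − 0.73281×2.8904)/0.26719 = -3.8157 → z₀ = 0.02202 m
V₃ = V₁ · ln(z₃/z₀)/ln(z₁/z₀) = 11.3 × 9.2753/4.9143 = 21.3277 m/s

21.33 m/s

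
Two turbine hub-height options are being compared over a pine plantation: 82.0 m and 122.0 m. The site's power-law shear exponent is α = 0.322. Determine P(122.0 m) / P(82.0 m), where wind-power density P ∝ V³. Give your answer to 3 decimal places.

1.468

Speed ratio: V_B/V_A = (z_B/z_A)^α = (122.0/82.0)^0.322 = (1.4878)^0.322 = 1.13647
Power-density ratio: P_B/P_A = (V_B/V_A)³ = (1.13647)³ = 1.46784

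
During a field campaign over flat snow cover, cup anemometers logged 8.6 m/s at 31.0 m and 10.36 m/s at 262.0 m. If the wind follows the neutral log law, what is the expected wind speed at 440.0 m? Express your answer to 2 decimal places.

10.79 m/s

Log law: V ∝ ln(z/z₀). From the pair, with r = V₁/V₂ = 0.83012,
ln z₀ = (ln z₁ − r·ln z₂)/(1 − r) = (3.4340 − 0.83012×5.5683)/0.16988 = -6.9953 → z₀ = 0.0009162 m
V₃ = V₁ · ln(z₃/z₀)/ln(z₁/z₀) = 8.6 × 13.0820/10.4292 = 10.7875 m/s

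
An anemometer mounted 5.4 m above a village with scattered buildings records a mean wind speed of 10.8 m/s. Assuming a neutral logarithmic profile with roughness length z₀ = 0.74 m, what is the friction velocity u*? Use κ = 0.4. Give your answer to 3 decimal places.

Log law: V(z) = (u*/κ) · ln(z/z₀) ⇒ u* = κ · V / ln(z/z₀)
u* = 0.4 × 10.8 / ln(5.4/0.74) = 0.4 × 10.8 / 1.9875
   = 4.3200 / 1.9875 = 2.1736 m/s

u* ≈ 2.174 m/s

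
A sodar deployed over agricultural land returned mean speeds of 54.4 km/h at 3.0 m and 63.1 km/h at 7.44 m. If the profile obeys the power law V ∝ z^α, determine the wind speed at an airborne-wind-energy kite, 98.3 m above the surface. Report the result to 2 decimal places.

First find α: α = ln(V₂/V₁)/ln(z₂/z₁) = ln(63.1/54.4)/ln(7.44/3.0) = 0.14836/0.90826 = 0.1633
Extrapolate from 7.44 m to 98.3 m: V₃ = 63.1 × (98.3/7.44)^0.1633 = 63.1 × 1.5244 = 96.1905 km/h

96.19 km/h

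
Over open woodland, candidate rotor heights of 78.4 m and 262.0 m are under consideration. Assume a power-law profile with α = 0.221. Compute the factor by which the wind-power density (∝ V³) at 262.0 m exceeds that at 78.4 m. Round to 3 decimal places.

Speed ratio: V_B/V_A = (z_B/z_A)^α = (262.0/78.4)^0.221 = (3.3418)^0.221 = 1.30557
Power-density ratio: P_B/P_A = (V_B/V_A)³ = (1.30557)³ = 2.22537

2.225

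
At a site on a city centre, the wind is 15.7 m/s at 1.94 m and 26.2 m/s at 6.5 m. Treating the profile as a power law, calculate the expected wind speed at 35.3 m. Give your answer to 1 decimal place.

First find α: α = ln(V₂/V₁)/ln(z₂/z₁) = ln(26.2/15.7)/ln(6.5/1.94) = 0.51210/1.20911 = 0.4235
Extrapolate from 6.5 m to 35.3 m: V₃ = 26.2 × (35.3/6.5)^0.4235 = 26.2 × 2.0476 = 53.6462 m/s

53.6 m/s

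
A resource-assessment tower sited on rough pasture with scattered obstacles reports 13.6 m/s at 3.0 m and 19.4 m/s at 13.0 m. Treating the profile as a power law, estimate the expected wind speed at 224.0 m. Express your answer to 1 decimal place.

First find α: α = ln(V₂/V₁)/ln(z₂/z₁) = ln(19.4/13.6)/ln(13.0/3.0) = 0.35520/1.46634 = 0.2422
Extrapolate from 13.0 m to 224.0 m: V₃ = 19.4 × (224.0/13.0)^0.2422 = 19.4 × 1.9929 = 38.6618 m/s

38.7 m/s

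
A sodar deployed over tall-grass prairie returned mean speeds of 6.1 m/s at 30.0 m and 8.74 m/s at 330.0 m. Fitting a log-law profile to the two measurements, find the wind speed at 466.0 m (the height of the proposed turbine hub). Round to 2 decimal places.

9.12 m/s

Log law: V ∝ ln(z/z₀). From the pair, with r = V₁/V₂ = 0.69794,
ln z₀ = (ln z₁ − r·ln z₂)/(1 − r) = (3.4012 − 0.69794×5.7991)/0.30206 = -2.1394 → z₀ = 0.1177 m
V₃ = V₁ · ln(z₃/z₀)/ln(z₁/z₀) = 6.1 × 8.2836/5.5406 = 9.1199 m/s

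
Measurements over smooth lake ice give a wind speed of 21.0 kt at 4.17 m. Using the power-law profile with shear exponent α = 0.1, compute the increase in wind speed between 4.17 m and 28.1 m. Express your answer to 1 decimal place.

Power law: V₂ = V₁ · (z₂/z₁)^α = 21.0 × (6.7386)^0.1 = 25.4142 kt
ΔV = 25.4142 − 21.0 = 4.4142 kt

4.4 kt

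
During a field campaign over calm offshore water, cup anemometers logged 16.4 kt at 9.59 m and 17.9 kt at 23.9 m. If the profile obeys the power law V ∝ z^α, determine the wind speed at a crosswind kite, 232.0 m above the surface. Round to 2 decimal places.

22.26 kt

First find α: α = ln(V₂/V₁)/ln(z₂/z₁) = ln(17.9/16.4)/ln(23.9/9.59) = 0.08752/0.91316 = 0.0958
Extrapolate from 23.9 m to 232.0 m: V₃ = 17.9 × (232.0/23.9)^0.0958 = 17.9 × 1.2434 = 22.2566 kt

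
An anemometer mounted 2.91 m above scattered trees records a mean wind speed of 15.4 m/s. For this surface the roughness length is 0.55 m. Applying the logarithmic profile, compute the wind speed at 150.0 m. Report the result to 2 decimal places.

51.84 m/s

Log law: V(z) ∝ ln(z/z₀), so V₂/V₁ = ln(z₂/z₀) / ln(z₁/z₀).
ln(150.0/0.55) = 5.6085, ln(2.91/0.55) = 1.6660
V₂ = 15.4 × 5.6085/1.6660 = 15.4 × 3.3664 = 51.8433 m/s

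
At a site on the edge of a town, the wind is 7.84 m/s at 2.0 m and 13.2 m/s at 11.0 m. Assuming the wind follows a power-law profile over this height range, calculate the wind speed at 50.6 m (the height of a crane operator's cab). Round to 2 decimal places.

21.04 m/s

First find α: α = ln(V₂/V₁)/ln(z₂/z₁) = ln(13.2/7.84)/ln(11.0/2.0) = 0.52098/1.70475 = 0.3056
Extrapolate from 11.0 m to 50.6 m: V₃ = 13.2 × (50.6/11.0)^0.3056 = 13.2 × 1.5942 = 21.0434 m/s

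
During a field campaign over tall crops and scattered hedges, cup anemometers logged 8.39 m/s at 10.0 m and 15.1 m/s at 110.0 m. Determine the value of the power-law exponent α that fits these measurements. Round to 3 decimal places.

Power law: V₂/V₁ = (z₂/z₁)^α ⇒ α = ln(V₂/V₁) / ln(z₂/z₁)
α = ln(15.1/8.39) / ln(110.0/10.0) = ln(1.7998) / ln(11.0000)
  = 0.58765 / 2.39790 = 0.24507

α ≈ 0.245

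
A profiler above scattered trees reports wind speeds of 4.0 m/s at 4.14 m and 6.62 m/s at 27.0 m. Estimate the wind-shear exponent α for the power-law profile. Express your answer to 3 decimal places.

α ≈ 0.269

Power law: V₂/V₁ = (z₂/z₁)^α ⇒ α = ln(V₂/V₁) / ln(z₂/z₁)
α = ln(6.62/4.0) / ln(27.0/4.14) = ln(1.6550) / ln(6.5217)
  = 0.50380 / 1.87514 = 0.26867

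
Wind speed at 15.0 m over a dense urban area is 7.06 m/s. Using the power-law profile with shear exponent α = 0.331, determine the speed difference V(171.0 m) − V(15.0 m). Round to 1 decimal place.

Power law: V₂ = V₁ · (z₂/z₁)^α = 7.06 × (11.4000)^0.331 = 15.7994 m/s
ΔV = 15.7994 − 7.06 = 8.7394 m/s

8.7 m/s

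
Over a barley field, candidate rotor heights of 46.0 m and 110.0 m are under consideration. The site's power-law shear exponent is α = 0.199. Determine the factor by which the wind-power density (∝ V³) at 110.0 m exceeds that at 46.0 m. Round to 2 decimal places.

1.68

Speed ratio: V_B/V_A = (z_B/z_A)^α = (110.0/46.0)^0.199 = (2.3913)^0.199 = 1.18946
Power-density ratio: P_B/P_A = (V_B/V_A)³ = (1.18946)³ = 1.68285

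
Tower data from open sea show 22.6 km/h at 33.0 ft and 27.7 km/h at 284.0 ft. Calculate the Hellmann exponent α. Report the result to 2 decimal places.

α ≈ 0.09

Power law: V₂/V₁ = (z₂/z₁)^α ⇒ α = ln(V₂/V₁) / ln(z₂/z₁)
α = ln(27.7/22.6) / ln(284.0/33.0) = ln(1.2257) / ln(8.6061)
  = 0.20348 / 2.15247 = 0.09453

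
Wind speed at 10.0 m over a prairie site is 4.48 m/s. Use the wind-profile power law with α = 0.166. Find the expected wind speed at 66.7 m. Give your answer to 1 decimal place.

Power-law profile: V₂ = V₁ · (z₂/z₁)^α
V₂ = 4.48 × (66.7/10.0)^0.166 = 4.48 × (6.6700)^0.166
    = 4.48 × 1.3703 = 6.1388 m/s

6.1 m/s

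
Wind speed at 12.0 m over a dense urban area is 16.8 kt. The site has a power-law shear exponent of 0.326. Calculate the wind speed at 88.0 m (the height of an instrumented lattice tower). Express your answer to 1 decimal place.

32.2 kt

Power-law profile: V₂ = V₁ · (z₂/z₁)^α
V₂ = 16.8 × (88.0/12.0)^0.326 = 16.8 × (7.3333)^0.326
    = 16.8 × 1.9146 = 32.1660 kt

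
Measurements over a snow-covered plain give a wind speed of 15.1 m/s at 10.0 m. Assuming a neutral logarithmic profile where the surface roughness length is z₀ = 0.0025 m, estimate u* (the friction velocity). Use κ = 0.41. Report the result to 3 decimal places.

Log law: V(z) = (u*/κ) · ln(z/z₀) ⇒ u* = κ · V / ln(z/z₀)
u* = 0.41 × 15.1 / ln(10.0/0.0025) = 0.41 × 15.1 / 8.2940
   = 6.1910 / 8.2940 = 0.7464 m/s

u* ≈ 0.746 m/s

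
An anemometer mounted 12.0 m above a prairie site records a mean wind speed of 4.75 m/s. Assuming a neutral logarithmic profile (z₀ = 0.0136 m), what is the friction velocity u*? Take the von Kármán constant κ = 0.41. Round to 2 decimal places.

Log law: V(z) = (u*/κ) · ln(z/z₀) ⇒ u* = κ · V / ln(z/z₀)
u* = 0.41 × 4.75 / ln(12.0/0.0136) = 0.41 × 4.75 / 6.7826
   = 1.9475 / 6.7826 = 0.2871 m/s

u* ≈ 0.29 m/s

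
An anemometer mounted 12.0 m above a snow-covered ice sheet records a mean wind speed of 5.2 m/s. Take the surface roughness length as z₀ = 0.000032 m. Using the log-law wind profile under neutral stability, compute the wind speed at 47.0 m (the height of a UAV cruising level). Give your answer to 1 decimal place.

Log law: V(z) ∝ ln(z/z₀), so V₂/V₁ = ln(z₂/z₀) / ln(z₁/z₀).
ln(47.0/0.000032) = 14.1999, ln(12.0/0.000032) = 12.8347
V₂ = 5.2 × 14.1999/12.8347 = 5.2 × 1.1064 = 5.7531 m/s

5.8 m/s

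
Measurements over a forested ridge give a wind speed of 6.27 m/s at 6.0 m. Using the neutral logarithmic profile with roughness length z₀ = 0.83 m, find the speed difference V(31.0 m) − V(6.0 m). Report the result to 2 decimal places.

5.21 m/s

Log law: V₂ = V₁ · ln(z₂/z₀)/ln(z₁/z₀) = 6.27 × 3.6203/1.9781 = 11.4754 m/s
ΔV = 11.4754 − 6.27 = 5.2054 m/s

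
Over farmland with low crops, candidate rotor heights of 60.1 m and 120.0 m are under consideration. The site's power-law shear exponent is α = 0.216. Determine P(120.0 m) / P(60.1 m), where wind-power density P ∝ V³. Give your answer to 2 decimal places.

1.57

Speed ratio: V_B/V_A = (z_B/z_A)^α = (120.0/60.1)^0.216 = (1.9967)^0.216 = 1.16109
Power-density ratio: P_B/P_A = (V_B/V_A)³ = (1.16109)³ = 1.56530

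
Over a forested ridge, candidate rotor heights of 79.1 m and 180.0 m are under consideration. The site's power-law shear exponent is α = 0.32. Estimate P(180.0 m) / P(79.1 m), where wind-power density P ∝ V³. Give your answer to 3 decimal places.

Speed ratio: V_B/V_A = (z_B/z_A)^α = (180.0/79.1)^0.32 = (2.2756)^0.32 = 1.30098
Power-density ratio: P_B/P_A = (V_B/V_A)³ = (1.30098)³ = 2.20197

2.202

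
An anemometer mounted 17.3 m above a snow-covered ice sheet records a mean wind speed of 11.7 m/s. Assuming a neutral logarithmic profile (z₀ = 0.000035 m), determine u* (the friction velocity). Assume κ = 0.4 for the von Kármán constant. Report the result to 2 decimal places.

u* ≈ 0.36 m/s

Log law: V(z) = (u*/κ) · ln(z/z₀) ⇒ u* = κ · V / ln(z/z₀)
u* = 0.4 × 11.7 / ln(17.3/0.000035) = 0.4 × 11.7 / 13.1109
   = 4.6800 / 13.1109 = 0.3570 m/s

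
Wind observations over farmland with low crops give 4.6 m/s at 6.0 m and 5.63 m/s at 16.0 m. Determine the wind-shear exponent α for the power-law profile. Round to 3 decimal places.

Power law: V₂/V₁ = (z₂/z₁)^α ⇒ α = ln(V₂/V₁) / ln(z₂/z₁)
α = ln(5.63/4.6) / ln(16.0/6.0) = ln(1.2239) / ln(2.6667)
  = 0.20205 / 0.98083 = 0.20600

α ≈ 0.206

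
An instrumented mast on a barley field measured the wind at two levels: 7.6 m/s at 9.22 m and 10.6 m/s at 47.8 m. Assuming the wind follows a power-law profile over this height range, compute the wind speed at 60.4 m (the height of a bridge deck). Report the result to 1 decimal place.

First find α: α = ln(V₂/V₁)/ln(z₂/z₁) = ln(10.6/7.6)/ln(47.8/9.22) = 0.33271/1.64565 = 0.2022
Extrapolate from 47.8 m to 60.4 m: V₃ = 10.6 × (60.4/47.8)^0.2022 = 10.6 × 1.0484 = 11.1134 m/s

11.1 m/s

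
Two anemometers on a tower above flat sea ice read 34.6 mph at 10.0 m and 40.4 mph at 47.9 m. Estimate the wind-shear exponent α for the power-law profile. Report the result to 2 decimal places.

Power law: V₂/V₁ = (z₂/z₁)^α ⇒ α = ln(V₂/V₁) / ln(z₂/z₁)
α = ln(40.4/34.6) / ln(47.9/10.0) = ln(1.1676) / ln(4.7900)
  = 0.15498 / 1.56653 = 0.09893

α ≈ 0.10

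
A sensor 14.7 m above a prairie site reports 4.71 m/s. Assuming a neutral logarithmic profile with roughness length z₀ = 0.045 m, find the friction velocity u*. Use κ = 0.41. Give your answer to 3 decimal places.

Log law: V(z) = (u*/κ) · ln(z/z₀) ⇒ u* = κ · V / ln(z/z₀)
u* = 0.41 × 4.71 / ln(14.7/0.045) = 0.41 × 4.71 / 5.7889
   = 1.9311 / 5.7889 = 0.3336 m/s

u* ≈ 0.334 m/s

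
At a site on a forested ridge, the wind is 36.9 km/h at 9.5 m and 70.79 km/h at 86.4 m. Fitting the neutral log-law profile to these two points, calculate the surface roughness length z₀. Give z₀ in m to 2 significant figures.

Log law: V(z) ∝ ln(z/z₀). With r = V₁/V₂ = 36.9/70.79 = 0.52126,
r · ln(z₂/z₀) = ln(z₁/z₀) ⇒ ln z₀ = (ln z₁ − r·ln z₂)/(1 − r)
ln z₀ = (2.25129 − 0.52126×4.45899) / 0.47874 = -0.1525
z₀ = exp(-0.1525) = 0.8586 m

z₀ ≈ 0.86 m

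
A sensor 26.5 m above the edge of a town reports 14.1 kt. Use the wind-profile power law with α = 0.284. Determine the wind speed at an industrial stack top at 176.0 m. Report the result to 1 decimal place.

24.1 kt

Power-law profile: V₂ = V₁ · (z₂/z₁)^α
V₂ = 14.1 × (176.0/26.5)^0.284 = 14.1 × (6.6415)^0.284
    = 14.1 × 1.7121 = 24.1403 kt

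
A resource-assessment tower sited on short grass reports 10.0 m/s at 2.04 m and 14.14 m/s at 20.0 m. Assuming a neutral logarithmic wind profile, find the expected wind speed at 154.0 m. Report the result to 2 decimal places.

Log law: V ∝ ln(z/z₀). From the pair, with r = V₁/V₂ = 0.70721,
ln z₀ = (ln z₁ − r·ln z₂)/(1 − r) = (0.7129 − 0.70721×2.9957)/0.29279 = -4.8010 → z₀ = 0.008221 m
V₃ = V₁ · ln(z₃/z₀)/ln(z₁/z₀) = 10.0 × 9.8380/5.5140 = 17.8419 m/s

17.84 m/s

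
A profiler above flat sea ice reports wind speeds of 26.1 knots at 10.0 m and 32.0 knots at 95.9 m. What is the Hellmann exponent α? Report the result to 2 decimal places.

α ≈ 0.09

Power law: V₂/V₁ = (z₂/z₁)^α ⇒ α = ln(V₂/V₁) / ln(z₂/z₁)
α = ln(32.0/26.1) / ln(95.9/10.0) = ln(1.2261) / ln(9.5900)
  = 0.20380 / 2.26072 = 0.09015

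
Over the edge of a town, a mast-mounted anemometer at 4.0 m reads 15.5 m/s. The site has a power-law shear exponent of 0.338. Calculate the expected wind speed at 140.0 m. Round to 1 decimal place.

Power-law profile: V₂ = V₁ · (z₂/z₁)^α
V₂ = 15.5 × (140.0/4.0)^0.338 = 15.5 × (35.0000)^0.338
    = 15.5 × 3.3258 = 51.5498 m/s

51.5 m/s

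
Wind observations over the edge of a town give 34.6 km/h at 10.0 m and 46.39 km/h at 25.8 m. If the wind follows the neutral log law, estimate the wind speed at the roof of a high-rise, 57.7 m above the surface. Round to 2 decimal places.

Log law: V ∝ ln(z/z₀). From the pair, with r = V₁/V₂ = 0.74585,
ln z₀ = (ln z₁ − r·ln z₂)/(1 − r) = (2.3026 − 0.74585×3.2504)/0.25415 = -0.4789 → z₀ = 0.6195 m
V₃ = V₁ · ln(z₃/z₀)/ln(z₁/z₀) = 34.6 × 4.5341/2.7815 = 56.4023 km/h

56.40 km/h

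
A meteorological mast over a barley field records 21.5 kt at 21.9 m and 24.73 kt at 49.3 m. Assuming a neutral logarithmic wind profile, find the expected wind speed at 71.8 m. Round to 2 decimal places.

Log law: V ∝ ln(z/z₀). From the pair, with r = V₁/V₂ = 0.86939,
ln z₀ = (ln z₁ − r·ln z₂)/(1 − r) = (3.0865 − 0.86939×3.8979)/0.13061 = -2.3147 → z₀ = 0.09879 m
V₃ = V₁ · ln(z₃/z₀)/ln(z₁/z₀) = 21.5 × 6.5886/5.4012 = 26.2265 kt

26.23 kt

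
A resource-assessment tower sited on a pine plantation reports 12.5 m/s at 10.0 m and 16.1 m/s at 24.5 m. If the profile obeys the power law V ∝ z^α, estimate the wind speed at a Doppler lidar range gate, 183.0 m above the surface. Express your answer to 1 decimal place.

First find α: α = ln(V₂/V₁)/ln(z₂/z₁) = ln(16.1/12.5)/ln(24.5/10.0) = 0.25309/0.89609 = 0.2824
Extrapolate from 24.5 m to 183.0 m: V₃ = 16.1 × (183.0/24.5)^0.2824 = 16.1 × 1.7646 = 28.4103 m/s

28.4 m/s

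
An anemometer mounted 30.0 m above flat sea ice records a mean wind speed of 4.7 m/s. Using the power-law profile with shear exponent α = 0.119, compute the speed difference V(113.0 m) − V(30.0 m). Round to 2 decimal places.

Power law: V₂ = V₁ · (z₂/z₁)^α = 4.7 × (3.7667)^0.119 = 5.5035 m/s
ΔV = 5.5035 − 4.7 = 0.8035 m/s

0.80 m/s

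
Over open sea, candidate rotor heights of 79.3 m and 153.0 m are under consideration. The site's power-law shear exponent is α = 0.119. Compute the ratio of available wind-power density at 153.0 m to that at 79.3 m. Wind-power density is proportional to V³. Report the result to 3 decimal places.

Speed ratio: V_B/V_A = (z_B/z_A)^α = (153.0/79.3)^0.119 = (1.9294)^0.119 = 1.08135
Power-density ratio: P_B/P_A = (V_B/V_A)³ = (1.08135)³ = 1.26443

1.264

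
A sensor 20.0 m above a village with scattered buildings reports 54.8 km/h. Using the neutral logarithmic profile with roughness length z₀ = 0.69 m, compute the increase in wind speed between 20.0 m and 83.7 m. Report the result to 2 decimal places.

23.30 km/h

Log law: V₂ = V₁ · ln(z₂/z₀)/ln(z₁/z₀) = 54.8 × 4.7983/3.3668 = 78.1001 km/h
ΔV = 78.1001 − 54.8 = 23.3001 km/h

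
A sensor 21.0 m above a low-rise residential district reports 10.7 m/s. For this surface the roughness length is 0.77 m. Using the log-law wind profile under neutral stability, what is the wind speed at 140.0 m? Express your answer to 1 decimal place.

Log law: V(z) ∝ ln(z/z₀), so V₂/V₁ = ln(z₂/z₀) / ln(z₁/z₀).
ln(140.0/0.77) = 5.2030, ln(21.0/0.77) = 3.3059
V₂ = 10.7 × 5.2030/3.3059 = 10.7 × 1.5739 = 16.8403 m/s

16.8 m/s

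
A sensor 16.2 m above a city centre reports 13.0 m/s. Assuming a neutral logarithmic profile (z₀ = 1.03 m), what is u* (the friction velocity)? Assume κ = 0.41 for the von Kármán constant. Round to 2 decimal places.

u* ≈ 1.93 m/s

Log law: V(z) = (u*/κ) · ln(z/z₀) ⇒ u* = κ · V / ln(z/z₀)
u* = 0.41 × 13.0 / ln(16.2/1.03) = 0.41 × 13.0 / 2.7555
   = 5.3300 / 2.7555 = 1.9343 m/s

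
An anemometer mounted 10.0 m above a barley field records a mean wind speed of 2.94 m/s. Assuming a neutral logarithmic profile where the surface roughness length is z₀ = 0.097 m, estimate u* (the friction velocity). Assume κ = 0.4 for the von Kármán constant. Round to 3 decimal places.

Log law: V(z) = (u*/κ) · ln(z/z₀) ⇒ u* = κ · V / ln(z/z₀)
u* = 0.4 × 2.94 / ln(10.0/0.097) = 0.4 × 2.94 / 4.6356
   = 1.1760 / 4.6356 = 0.2537 m/s

u* ≈ 0.254 m/s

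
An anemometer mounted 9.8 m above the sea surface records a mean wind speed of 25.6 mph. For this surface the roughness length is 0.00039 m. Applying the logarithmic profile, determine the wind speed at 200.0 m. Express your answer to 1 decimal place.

Log law: V(z) ∝ ln(z/z₀), so V₂/V₁ = ln(z₂/z₀) / ln(z₁/z₀).
ln(200.0/0.00039) = 13.1477, ln(9.8/0.00039) = 10.1317
V₂ = 25.6 × 13.1477/10.1317 = 25.6 × 1.2977 = 33.2204 mph

33.2 mph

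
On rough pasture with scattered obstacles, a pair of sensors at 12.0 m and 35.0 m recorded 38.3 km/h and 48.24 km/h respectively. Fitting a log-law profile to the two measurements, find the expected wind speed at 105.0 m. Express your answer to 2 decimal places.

58.44 km/h

Log law: V ∝ ln(z/z₀). From the pair, with r = V₁/V₂ = 0.79395,
ln z₀ = (ln z₁ − r·ln z₂)/(1 − r) = (2.4849 − 0.79395×3.5553)/0.20605 = -1.6396 → z₀ = 0.1941 m
V₃ = V₁ · ln(z₃/z₀)/ln(z₁/z₀) = 38.3 × 6.2936/4.1245 = 58.4416 km/h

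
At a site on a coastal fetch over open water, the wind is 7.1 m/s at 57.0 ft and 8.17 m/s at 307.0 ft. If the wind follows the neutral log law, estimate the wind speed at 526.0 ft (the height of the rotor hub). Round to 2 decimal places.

8.51 m/s

Log law: V ∝ ln(z/z₀). From the pair, with r = V₁/V₂ = 0.86903,
ln z₀ = (ln z₁ − r·ln z₂)/(1 − r) = (4.0431 − 0.86903×5.7268)/0.13097 = -7.1298 → z₀ = 0.0008009 ft
V₃ = V₁ · ln(z₃/z₀)/ln(z₁/z₀) = 7.1 × 13.3951/11.1729 = 8.5122 m/s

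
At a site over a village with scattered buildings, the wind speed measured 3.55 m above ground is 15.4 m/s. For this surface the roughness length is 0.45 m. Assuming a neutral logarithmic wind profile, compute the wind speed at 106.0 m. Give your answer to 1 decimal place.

Log law: V(z) ∝ ln(z/z₀), so V₂/V₁ = ln(z₂/z₀) / ln(z₁/z₀).
ln(106.0/0.45) = 5.4619, ln(3.55/0.45) = 2.0655
V₂ = 15.4 × 5.4619/2.0655 = 15.4 × 2.6444 = 40.7242 m/s

40.7 m/s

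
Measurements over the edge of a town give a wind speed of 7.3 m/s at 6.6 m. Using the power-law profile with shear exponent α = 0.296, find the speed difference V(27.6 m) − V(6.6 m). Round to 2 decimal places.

3.85 m/s

Power law: V₂ = V₁ · (z₂/z₁)^α = 7.3 × (4.1818)^0.296 = 11.1493 m/s
ΔV = 11.1493 − 7.3 = 3.8493 m/s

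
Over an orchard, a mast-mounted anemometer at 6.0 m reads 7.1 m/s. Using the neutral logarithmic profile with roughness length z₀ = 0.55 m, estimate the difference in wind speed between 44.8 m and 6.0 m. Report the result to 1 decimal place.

6.0 m/s

Log law: V₂ = V₁ · ln(z₂/z₀)/ln(z₁/z₀) = 7.1 × 4.4000/2.3896 = 13.0735 m/s
ΔV = 13.0735 − 7.1 = 5.9735 m/s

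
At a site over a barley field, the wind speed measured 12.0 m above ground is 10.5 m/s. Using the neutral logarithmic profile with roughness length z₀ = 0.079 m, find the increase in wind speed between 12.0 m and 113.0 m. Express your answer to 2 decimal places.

Log law: V₂ = V₁ · ln(z₂/z₀)/ln(z₁/z₀) = 10.5 × 7.2657/5.0232 = 15.1874 m/s
ΔV = 15.1874 − 10.5 = 4.6874 m/s

4.69 m/s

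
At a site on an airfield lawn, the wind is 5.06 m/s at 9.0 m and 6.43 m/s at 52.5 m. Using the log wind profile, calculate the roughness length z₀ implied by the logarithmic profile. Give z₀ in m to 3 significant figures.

Log law: V(z) ∝ ln(z/z₀). With r = V₁/V₂ = 5.06/6.43 = 0.78694,
r · ln(z₂/z₀) = ln(z₁/z₀) ⇒ ln z₀ = (ln z₁ − r·ln z₂)/(1 − r)
ln z₀ = (2.19722 − 0.78694×3.96081) / 0.21306 = -4.3165
z₀ = exp(-4.3165) = 0.01335 m

z₀ ≈ 0.0133 m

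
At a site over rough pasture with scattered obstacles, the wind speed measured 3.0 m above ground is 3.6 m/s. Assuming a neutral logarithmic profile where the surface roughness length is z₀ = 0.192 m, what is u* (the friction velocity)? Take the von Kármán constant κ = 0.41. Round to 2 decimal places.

Log law: V(z) = (u*/κ) · ln(z/z₀) ⇒ u* = κ · V / ln(z/z₀)
u* = 0.41 × 3.6 / ln(3.0/0.192) = 0.41 × 3.6 / 2.7489
   = 1.4760 / 2.7489 = 0.5369 m/s

u* ≈ 0.54 m/s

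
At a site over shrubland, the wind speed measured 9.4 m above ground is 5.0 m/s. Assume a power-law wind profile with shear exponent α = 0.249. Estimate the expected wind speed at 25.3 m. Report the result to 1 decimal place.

Power-law profile: V₂ = V₁ · (z₂/z₁)^α
V₂ = 5.0 × (25.3/9.4)^0.249 = 5.0 × (2.6915)^0.249
    = 5.0 × 1.2796 = 6.3979 m/s

6.4 m/s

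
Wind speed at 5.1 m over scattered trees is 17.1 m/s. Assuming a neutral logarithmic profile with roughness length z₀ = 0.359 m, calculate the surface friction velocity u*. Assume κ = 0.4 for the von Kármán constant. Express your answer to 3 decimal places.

u* ≈ 2.578 m/s

Log law: V(z) = (u*/κ) · ln(z/z₀) ⇒ u* = κ · V / ln(z/z₀)
u* = 0.4 × 17.1 / ln(5.1/0.359) = 0.4 × 17.1 / 2.6537
   = 6.8400 / 2.6537 = 2.5776 m/s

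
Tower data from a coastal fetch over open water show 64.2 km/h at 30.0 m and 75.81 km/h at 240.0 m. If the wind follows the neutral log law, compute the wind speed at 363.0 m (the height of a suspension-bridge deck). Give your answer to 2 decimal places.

Log law: V ∝ ln(z/z₀). From the pair, with r = V₁/V₂ = 0.84685,
ln z₀ = (ln z₁ − r·ln z₂)/(1 − r) = (3.4012 − 0.84685×5.4806)/0.15315 = -8.0975 → z₀ = 0.0003043 m
V₃ = V₁ · ln(z₃/z₀)/ln(z₁/z₀) = 64.2 × 13.9919/11.4987 = 78.1201 km/h

78.12 km/h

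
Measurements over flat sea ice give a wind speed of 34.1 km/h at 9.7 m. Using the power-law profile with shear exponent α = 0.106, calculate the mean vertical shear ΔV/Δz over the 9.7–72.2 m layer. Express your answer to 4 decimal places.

0.1294 km/h/m

Power law: V₂ = V₁ · (z₂/z₁)^α = 34.1 × (7.4433)^0.106 = 42.1853 km/h
ΔV/Δz = (42.1853 − 34.1)/(72.2 − 9.7) = 8.0853/62.5000 = 0.12937 km/h/m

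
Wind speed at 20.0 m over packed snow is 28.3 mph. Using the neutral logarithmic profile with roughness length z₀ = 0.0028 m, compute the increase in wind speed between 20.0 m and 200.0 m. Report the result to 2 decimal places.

Log law: V₂ = V₁ · ln(z₂/z₀)/ln(z₁/z₀) = 28.3 × 11.1765/8.8739 = 35.6433 mph
ΔV = 35.6433 − 28.3 = 7.3433 mph

7.34 mph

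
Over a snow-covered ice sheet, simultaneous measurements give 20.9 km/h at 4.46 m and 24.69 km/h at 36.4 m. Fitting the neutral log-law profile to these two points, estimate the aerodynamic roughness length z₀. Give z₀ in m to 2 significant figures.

Log law: V(z) ∝ ln(z/z₀). With r = V₁/V₂ = 20.9/24.69 = 0.84650,
r · ln(z₂/z₀) = ln(z₁/z₀) ⇒ ln z₀ = (ln z₁ − r·ln z₂)/(1 − r)
ln z₀ = (1.49515 − 0.84650×3.59457) / 0.15350 = -10.0821
z₀ = exp(-10.0821) = 0.00004182 m

z₀ ≈ 0.000042 m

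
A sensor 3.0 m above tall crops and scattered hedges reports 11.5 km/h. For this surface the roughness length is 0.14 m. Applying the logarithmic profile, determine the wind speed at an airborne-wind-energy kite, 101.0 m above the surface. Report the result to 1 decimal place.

Log law: V(z) ∝ ln(z/z₀), so V₂/V₁ = ln(z₂/z₀) / ln(z₁/z₀).
ln(101.0/0.14) = 6.5812, ln(3.0/0.14) = 3.0647
V₂ = 11.5 × 6.5812/3.0647 = 11.5 × 2.1474 = 24.6953 km/h

24.7 km/h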